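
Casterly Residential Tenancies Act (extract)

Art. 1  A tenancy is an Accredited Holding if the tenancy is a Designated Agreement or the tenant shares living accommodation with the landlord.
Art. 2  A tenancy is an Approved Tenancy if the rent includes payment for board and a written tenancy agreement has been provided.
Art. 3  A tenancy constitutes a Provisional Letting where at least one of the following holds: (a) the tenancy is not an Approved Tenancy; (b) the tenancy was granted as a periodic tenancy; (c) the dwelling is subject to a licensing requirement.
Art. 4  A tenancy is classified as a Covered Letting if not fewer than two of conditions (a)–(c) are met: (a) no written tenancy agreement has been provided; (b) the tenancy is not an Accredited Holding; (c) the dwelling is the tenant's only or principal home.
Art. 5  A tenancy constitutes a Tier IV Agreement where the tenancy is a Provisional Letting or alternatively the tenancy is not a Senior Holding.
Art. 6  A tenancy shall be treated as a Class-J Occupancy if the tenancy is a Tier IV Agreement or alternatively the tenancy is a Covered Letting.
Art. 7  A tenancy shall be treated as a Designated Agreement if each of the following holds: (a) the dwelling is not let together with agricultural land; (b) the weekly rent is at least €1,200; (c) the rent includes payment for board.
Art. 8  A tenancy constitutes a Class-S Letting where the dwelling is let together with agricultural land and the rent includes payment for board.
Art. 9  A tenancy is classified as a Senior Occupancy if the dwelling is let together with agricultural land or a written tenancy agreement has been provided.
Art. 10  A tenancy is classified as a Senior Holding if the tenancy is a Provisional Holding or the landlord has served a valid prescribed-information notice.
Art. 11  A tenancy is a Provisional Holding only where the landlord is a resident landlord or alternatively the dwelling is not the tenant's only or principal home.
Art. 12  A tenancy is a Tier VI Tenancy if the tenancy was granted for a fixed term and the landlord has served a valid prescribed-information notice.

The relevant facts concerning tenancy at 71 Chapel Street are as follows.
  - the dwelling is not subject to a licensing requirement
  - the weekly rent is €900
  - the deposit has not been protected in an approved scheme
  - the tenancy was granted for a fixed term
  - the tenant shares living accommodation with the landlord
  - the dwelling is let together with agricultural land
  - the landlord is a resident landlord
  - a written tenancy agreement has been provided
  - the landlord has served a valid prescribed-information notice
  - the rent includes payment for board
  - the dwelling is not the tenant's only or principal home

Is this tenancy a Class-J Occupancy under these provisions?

No

article 2 — Approved Tenancy: [the rent includes payment for board? yes] AND [a written tenancy agreement has been provided? yes] → satisfied.
article 3 — Provisional Letting: [not an Approved Tenancy (article 2)? no] OR [the tenancy was granted as a periodic tenancy? no] OR [the dwelling is subject to a licensing requirement? no] → not satisfied.
article 11 — Provisional Holding: [the landlord is a resident landlord? yes] OR [the dwelling is not the tenant's only or principal home? yes] → satisfied.
article 10 — Senior Holding: [Provisional Holding (article 11)? yes] OR [the landlord has served a valid prescribed-information notice? yes] → satisfied.
article 5 — Tier IV Agreement: [Provisional Letting (article 3)? no] OR [not a Senior Holding (article 10)? no] → not satisfied.
article 7 — Designated Agreement: [the dwelling is not let together with agricultural land? no] AND [weekly rent: €900 ≥ €1,200? no] AND [the rent includes payment for board? yes] → not satisfied.
article 1 — Accredited Holding: [Designated Agreement (article 7)? no] OR [the tenant shares living accommodation with the landlord? yes] → satisfied.
article 4 — Covered Letting: no written tenancy agreement has been provided? no; not an Accredited Holding (article 1)? no; the dwelling is the tenant's only or principal home? no — 0 of 3 hold (need ≥2) → not satisfied.
article 6 — Class-J Occupancy: [Tier IV Agreement (article 5)? no] OR [Covered Letting (article 4)? no] → not satisfied.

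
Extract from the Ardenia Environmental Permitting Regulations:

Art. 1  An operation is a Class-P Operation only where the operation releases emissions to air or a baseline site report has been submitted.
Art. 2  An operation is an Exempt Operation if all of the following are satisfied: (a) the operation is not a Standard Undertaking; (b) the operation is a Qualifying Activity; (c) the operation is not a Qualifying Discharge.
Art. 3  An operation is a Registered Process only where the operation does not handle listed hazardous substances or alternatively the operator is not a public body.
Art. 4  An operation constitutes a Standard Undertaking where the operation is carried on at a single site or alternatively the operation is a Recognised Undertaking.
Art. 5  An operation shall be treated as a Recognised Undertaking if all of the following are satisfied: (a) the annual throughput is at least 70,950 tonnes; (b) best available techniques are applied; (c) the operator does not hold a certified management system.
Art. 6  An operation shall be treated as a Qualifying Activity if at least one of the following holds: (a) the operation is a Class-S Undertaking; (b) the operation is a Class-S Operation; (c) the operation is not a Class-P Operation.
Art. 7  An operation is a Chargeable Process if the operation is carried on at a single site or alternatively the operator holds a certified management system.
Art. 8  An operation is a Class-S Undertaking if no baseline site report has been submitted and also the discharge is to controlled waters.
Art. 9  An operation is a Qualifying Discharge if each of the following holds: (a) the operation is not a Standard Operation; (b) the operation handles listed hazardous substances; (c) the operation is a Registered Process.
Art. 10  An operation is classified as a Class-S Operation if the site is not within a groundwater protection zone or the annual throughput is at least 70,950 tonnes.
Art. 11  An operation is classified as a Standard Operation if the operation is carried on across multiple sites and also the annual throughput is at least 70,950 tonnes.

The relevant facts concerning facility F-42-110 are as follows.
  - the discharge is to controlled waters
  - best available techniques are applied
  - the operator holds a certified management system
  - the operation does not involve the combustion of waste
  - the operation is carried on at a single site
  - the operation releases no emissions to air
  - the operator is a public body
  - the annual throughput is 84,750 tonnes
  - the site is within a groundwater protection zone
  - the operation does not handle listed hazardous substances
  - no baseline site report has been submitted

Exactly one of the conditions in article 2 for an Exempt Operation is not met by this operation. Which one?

Standard Undertaking

article 5 — Recognised Undertaking: [annual throughput: 84,750 tonnes ≥ 70,950 tonnes? yes] AND [best available techniques are applied? yes] AND [the operator does not hold a certified management system? no] → not satisfied.
article 4 — Standard Undertaking: [the operation is carried on at a single site? yes] OR [Recognised Undertaking (article 5)? no] → satisfied.
article 8 — Class-S Undertaking: [no baseline site report has been submitted? yes] AND [the discharge is to controlled waters? yes] → satisfied.
article 10 — Class-S Operation: [the site is not within a groundwater protection zone? no] OR [annual throughput: 84,750 tonnes ≥ 70,950 tonnes? yes] → satisfied.
article 1 — Class-P Operation: [the operation releases emissions to air? no] OR [a baseline site report has been submitted? no] → not satisfied.
article 6 — Qualifying Activity: [Class-S Undertaking (article 8)? yes] OR [Class-S Operation (article 10)? yes] OR [not a Class-P Operation (article 1)? yes] → satisfied.
article 11 — Standard Operation: [the operation is carried on across multiple sites? no] AND [annual throughput: 84,750 tonnes ≥ 70,950 tonnes? yes] → not satisfied.
article 3 — Registered Process: [the operation does not handle listed hazardous substances? yes] OR [the operator is not a public body? no] → satisfied.
article 9 — Qualifying Discharge: [not a Standard Operation (article 11)? yes] AND [the operation handles listed hazardous substances? no] AND [Registered Process (article 3)? yes] → not satisfied.
article 2 — Exempt Operation: [not a Standard Undertaking (article 4)? no] AND [Qualifying Activity (article 6)? yes] AND [not a Qualifying Discharge (article 9)? yes] → not satisfied.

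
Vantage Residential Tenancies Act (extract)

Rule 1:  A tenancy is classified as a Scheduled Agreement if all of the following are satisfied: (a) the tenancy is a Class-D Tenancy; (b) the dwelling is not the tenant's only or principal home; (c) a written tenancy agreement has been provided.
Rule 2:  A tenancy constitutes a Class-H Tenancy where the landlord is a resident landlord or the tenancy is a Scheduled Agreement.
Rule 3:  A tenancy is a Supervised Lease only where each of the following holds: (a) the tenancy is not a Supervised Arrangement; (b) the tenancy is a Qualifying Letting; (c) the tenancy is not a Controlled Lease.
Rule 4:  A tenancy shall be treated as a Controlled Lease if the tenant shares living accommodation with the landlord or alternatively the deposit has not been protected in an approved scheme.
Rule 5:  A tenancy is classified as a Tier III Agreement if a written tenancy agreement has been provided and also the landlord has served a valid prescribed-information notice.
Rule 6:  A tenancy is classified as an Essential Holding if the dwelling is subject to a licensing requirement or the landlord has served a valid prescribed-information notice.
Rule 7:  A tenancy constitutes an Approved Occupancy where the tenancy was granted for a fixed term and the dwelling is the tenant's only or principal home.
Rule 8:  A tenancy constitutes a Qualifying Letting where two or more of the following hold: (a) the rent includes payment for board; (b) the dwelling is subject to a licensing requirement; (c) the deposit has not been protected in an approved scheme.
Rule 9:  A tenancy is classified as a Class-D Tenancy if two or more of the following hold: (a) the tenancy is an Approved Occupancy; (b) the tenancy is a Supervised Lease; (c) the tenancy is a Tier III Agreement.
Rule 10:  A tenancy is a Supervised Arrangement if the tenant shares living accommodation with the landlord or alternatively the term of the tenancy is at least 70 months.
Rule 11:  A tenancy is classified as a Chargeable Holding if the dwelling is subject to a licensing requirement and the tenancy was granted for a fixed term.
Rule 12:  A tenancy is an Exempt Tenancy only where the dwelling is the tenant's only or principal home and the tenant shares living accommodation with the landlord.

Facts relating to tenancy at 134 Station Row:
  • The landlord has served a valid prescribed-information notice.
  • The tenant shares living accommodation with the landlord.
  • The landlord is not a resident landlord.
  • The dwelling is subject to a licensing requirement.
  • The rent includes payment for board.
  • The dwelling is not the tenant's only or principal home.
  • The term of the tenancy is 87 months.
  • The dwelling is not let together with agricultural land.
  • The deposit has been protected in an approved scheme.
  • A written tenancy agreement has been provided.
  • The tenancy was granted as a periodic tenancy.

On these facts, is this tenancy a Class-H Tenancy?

No

rule 7 — Approved Occupancy: [the tenancy was granted for a fixed term? no] AND [the dwelling is the tenant's only or principal home? no] → not satisfied.
rule 10 — Supervised Arrangement: [the tenant shares living accommodation with the landlord? yes] OR [term of the tenancy: 87 months ≥ 70 months? yes] → satisfied.
rule 8 — Qualifying Letting: the rent includes payment for board? yes; the dwelling is subject to a licensing requirement? yes; the deposit has not been protected in an approved scheme? no — 2 of 3 hold (need ≥2) → satisfied.
rule 4 — Controlled Lease: [the tenant shares living accommodation with the landlord? yes] OR [the deposit has not been protected in an approved scheme? no] → satisfied.
rule 3 — Supervised Lease: [not a Supervised Arrangement (rule 10)? no] AND [Qualifying Letting (rule 8)? yes] AND [not a Controlled Lease (rule 4)? no] → not satisfied.
rule 5 — Tier III Agreement: [a written tenancy agreement has been provided? yes] AND [the landlord has served a valid prescribed-information notice? yes] → satisfied.
rule 9 — Class-D Tenancy: Approved Occupancy (rule 7)? no; Supervised Lease (rule 3)? no; Tier III Agreement (rule 5)? yes — 1 of 3 hold (need ≥2) → not satisfied.
rule 1 — Scheduled Agreement: [Class-D Tenancy (rule 9)? no] AND [the dwelling is not the tenant's only or principal home? yes] AND [a written tenancy agreement has been provided? yes] → not satisfied.
rule 2 — Class-H Tenancy: [the landlord is a resident landlord? no] OR [Scheduled Agreement (rule 1)? no] → not satisfied.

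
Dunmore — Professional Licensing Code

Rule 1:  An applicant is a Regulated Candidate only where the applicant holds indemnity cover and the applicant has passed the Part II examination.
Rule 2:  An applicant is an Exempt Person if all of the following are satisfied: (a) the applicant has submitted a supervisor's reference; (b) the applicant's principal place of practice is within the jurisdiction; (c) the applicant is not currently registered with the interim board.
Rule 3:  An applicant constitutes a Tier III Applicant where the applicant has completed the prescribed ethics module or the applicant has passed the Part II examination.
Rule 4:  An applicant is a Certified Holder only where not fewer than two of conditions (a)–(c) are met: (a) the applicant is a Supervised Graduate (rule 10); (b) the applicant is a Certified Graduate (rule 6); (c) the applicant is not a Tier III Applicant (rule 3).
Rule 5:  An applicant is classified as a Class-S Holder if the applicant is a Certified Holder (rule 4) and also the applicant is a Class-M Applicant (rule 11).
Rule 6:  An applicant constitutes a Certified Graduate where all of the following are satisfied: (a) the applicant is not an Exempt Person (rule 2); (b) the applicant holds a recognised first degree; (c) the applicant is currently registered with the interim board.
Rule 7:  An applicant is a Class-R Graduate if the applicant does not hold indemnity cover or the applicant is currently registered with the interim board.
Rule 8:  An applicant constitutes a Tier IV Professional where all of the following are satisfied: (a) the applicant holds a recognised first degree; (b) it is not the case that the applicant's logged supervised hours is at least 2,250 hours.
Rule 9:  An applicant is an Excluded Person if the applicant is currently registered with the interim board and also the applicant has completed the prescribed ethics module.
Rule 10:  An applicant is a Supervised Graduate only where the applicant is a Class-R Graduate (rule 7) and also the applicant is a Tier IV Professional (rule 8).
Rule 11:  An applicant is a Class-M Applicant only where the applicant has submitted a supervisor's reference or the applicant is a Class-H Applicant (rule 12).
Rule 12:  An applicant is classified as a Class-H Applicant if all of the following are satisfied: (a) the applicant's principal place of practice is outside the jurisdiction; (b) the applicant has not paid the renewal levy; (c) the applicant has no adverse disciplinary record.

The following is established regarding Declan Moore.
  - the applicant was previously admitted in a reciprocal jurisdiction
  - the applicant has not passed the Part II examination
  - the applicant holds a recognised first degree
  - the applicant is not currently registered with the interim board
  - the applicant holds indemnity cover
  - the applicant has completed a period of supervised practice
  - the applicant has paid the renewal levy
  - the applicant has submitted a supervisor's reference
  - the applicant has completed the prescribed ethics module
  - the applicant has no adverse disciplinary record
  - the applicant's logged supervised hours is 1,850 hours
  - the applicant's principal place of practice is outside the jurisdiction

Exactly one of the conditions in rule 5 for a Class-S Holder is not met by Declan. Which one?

Certified Holder

rule 7 — Class-R Graduate: [the applicant does not hold indemnity cover? no] OR [the applicant is currently registered with the interim board? no] → not satisfied.
rule 8 — Tier IV Professional: [the applicant holds a recognised first degree? yes] AND [applicant's logged supervised hours: 1,850 hours ≥ 2,250 hours? no, so negated condition yes] → satisfied.
rule 10 — Supervised Graduate: [Class-R Graduate (rule 7)? no] AND [Tier IV Professional (rule 8)? yes] → not satisfied.
rule 2 — Exempt Person: [the applicant has submitted a supervisor's reference? yes] AND [the applicant's principal place of practice is within the jurisdiction? no] AND [the applicant is not currently registered with the interim board? yes] → not satisfied.
rule 6 — Certified Graduate: [not an Exempt Person (rule 2)? yes] AND [the applicant holds a recognised first degree? yes] AND [the applicant is currently registered with the interim board? no] → not satisfied.
rule 3 — Tier III Applicant: [the applicant has completed the prescribed ethics module? yes] OR [the applicant has passed the Part II examination? no] → satisfied.
rule 4 — Certified Holder: Supervised Graduate (rule 10)? no; Certified Graduate (rule 6)? no; not a Tier III Applicant (rule 3)? no — 0 of 3 hold (need ≥2) → not satisfied.
rule 12 — Class-H Applicant: [the applicant's principal place of practice is outside the jurisdiction? yes] AND [the applicant has not paid the renewal levy? no] AND [the applicant has no adverse disciplinary record? yes] → not satisfied.
rule 11 — Class-M Applicant: [the applicant has submitted a supervisor's reference? yes] OR [Class-H Applicant (rule 12)? no] → satisfied.
rule 5 — Class-S Holder: [Certified Holder (rule 4)? no] AND [Class-M Applicant (rule 11)? yes] → not satisfied.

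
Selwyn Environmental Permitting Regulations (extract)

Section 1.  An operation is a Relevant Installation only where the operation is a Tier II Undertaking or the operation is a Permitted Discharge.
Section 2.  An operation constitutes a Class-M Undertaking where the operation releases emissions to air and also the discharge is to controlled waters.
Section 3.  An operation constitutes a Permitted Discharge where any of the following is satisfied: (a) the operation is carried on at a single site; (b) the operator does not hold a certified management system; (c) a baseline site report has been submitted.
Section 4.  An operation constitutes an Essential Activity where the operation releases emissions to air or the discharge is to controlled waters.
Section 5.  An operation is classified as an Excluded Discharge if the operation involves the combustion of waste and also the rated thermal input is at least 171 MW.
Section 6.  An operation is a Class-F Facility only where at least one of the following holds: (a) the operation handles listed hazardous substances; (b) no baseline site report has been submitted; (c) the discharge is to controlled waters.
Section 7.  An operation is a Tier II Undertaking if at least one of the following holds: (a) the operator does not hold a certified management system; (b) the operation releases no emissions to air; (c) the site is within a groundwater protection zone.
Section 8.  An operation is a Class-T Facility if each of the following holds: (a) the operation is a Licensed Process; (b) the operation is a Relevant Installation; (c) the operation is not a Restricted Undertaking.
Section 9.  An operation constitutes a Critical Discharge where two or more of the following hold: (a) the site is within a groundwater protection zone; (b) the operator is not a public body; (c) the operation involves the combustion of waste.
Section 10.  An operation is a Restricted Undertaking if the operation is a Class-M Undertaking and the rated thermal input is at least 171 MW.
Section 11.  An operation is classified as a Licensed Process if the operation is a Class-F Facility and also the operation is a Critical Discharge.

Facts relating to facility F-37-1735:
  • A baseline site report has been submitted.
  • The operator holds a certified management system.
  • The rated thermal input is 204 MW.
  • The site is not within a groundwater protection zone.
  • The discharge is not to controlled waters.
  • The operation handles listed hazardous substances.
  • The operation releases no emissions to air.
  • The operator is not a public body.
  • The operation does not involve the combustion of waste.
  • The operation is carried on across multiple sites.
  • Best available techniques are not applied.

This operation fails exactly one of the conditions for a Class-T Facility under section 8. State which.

Under section 6: the operation handles listed hazardous substances? yes; or no baseline site report has been submitted? no; or the discharge is to controlled waters? no. So the operation is a Class-F Facility.
Under section 9: the site is within a groundwater protection zone? no; the operator is not a public body? yes; the operation involves the combustion of waste? no — 1 of 3 hold (need ≥2) → not satisfied.
Under section 11: Class-F Facility (section 6)? yes; and Critical Discharge (section 9)? no. So the operation is not a Licensed Process.
Under section 7: the operator does not hold a certified management system? no; or the operation releases no emissions to air? yes; or the site is within a groundwater protection zone? no. So the operation is a Tier II Undertaking.
Under section 3: the operation is carried on at a single site? no; or the operator does not hold a certified management system? no; or a baseline site report has been submitted? yes. So the operation is a Permitted Discharge.
Under section 1: Tier II Undertaking (section 7)? yes; or Permitted Discharge (section 3)? yes. So the operation is a Relevant Installation.
Under section 2: the operation releases emissions to air? no; and the discharge is to controlled waters? no. So the operation is not a Class-M Undertaking.
Under section 10: Class-M Undertaking (section 2)? no; and rated thermal input: 204 MW ≥ 171 MW? yes. So the operation is not a Restricted Undertaking.
Under section 8: Licensed Process (section 11)? no; and Relevant Installation (section 1)? yes; and not a Restricted Undertaking (section 10)? yes. So the operation is not a Class-T Facility.

Licensed Process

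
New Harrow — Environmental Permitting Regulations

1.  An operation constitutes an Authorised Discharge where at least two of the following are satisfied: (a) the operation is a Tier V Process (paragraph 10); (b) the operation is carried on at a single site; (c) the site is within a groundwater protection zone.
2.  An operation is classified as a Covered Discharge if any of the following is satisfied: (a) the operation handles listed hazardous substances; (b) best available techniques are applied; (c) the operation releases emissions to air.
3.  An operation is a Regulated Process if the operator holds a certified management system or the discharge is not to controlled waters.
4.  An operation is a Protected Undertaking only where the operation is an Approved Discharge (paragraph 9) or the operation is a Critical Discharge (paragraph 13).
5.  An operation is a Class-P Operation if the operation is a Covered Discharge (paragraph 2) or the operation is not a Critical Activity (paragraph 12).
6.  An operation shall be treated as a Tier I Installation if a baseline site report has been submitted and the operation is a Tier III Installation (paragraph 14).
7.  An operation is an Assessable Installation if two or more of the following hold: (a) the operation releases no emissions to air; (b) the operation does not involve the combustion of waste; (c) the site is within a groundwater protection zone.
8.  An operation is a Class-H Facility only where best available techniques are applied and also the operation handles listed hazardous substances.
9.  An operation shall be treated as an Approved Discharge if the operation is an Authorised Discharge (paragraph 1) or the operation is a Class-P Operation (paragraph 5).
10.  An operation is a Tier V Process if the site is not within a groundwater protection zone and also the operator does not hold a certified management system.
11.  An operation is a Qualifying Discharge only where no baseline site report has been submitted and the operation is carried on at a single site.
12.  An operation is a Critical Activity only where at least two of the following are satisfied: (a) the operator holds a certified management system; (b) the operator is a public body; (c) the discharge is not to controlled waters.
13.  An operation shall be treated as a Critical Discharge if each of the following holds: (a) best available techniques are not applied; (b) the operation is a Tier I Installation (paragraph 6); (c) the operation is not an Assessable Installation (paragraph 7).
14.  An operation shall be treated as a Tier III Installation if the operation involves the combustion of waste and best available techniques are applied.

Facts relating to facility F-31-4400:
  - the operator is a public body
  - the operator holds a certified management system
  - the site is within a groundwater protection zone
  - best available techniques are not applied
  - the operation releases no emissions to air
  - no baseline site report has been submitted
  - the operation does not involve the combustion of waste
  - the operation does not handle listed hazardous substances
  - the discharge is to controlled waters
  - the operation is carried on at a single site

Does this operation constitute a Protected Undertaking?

Under paragraph 10: the site is not within a groundwater protection zone? no; and the operator does not hold a certified management system? no. So the operation is not a Tier V Process.
Under paragraph 1: Tier V Process (paragraph 10)? no; the operation is carried on at a single site? yes; the site is within a groundwater protection zone? yes — 2 of 3 hold (need ≥2) → satisfied.
Under paragraph 2: the operation handles listed hazardous substances? no; or best available techniques are applied? no; or the operation releases emissions to air? no. So the operation is not a Covered Discharge.
Under paragraph 12: the operator holds a certified management system? yes; the operator is a public body? yes; the discharge is not to controlled waters? no — 2 of 3 hold (need ≥2) → satisfied.
Under paragraph 5: Covered Discharge (paragraph 2)? no; or not a Critical Activity (paragraph 12)? no. So the operation is not a Class-P Operation.
Under paragraph 9: Authorised Discharge (paragraph 1)? yes; or Class-P Operation (paragraph 5)? no. So the operation is an Approved Discharge.
Under paragraph 14: the operation involves the combustion of waste? no; and best available techniques are applied? no. So the operation is not a Tier III Installation.
Under paragraph 6: a baseline site report has been submitted? no; and Tier III Installation (paragraph 14)? no. So the operation is not a Tier I Installation.
Under paragraph 7: the operation releases no emissions to air? yes; the operation does not involve the combustion of waste? yes; the site is within a groundwater protection zone? yes — 3 of 3 hold (need ≥2) → satisfied.
Under paragraph 13: best available techniques are not applied? yes; and Tier I Installation (paragraph 6)? no; and not an Assessable Installation (paragraph 7)? no. So the operation is not a Critical Discharge.
Under paragraph 4: Approved Discharge (paragraph 9)? yes; or Critical Discharge (paragraph 13)? no. So the operation is a Protected Undertaking.

Yes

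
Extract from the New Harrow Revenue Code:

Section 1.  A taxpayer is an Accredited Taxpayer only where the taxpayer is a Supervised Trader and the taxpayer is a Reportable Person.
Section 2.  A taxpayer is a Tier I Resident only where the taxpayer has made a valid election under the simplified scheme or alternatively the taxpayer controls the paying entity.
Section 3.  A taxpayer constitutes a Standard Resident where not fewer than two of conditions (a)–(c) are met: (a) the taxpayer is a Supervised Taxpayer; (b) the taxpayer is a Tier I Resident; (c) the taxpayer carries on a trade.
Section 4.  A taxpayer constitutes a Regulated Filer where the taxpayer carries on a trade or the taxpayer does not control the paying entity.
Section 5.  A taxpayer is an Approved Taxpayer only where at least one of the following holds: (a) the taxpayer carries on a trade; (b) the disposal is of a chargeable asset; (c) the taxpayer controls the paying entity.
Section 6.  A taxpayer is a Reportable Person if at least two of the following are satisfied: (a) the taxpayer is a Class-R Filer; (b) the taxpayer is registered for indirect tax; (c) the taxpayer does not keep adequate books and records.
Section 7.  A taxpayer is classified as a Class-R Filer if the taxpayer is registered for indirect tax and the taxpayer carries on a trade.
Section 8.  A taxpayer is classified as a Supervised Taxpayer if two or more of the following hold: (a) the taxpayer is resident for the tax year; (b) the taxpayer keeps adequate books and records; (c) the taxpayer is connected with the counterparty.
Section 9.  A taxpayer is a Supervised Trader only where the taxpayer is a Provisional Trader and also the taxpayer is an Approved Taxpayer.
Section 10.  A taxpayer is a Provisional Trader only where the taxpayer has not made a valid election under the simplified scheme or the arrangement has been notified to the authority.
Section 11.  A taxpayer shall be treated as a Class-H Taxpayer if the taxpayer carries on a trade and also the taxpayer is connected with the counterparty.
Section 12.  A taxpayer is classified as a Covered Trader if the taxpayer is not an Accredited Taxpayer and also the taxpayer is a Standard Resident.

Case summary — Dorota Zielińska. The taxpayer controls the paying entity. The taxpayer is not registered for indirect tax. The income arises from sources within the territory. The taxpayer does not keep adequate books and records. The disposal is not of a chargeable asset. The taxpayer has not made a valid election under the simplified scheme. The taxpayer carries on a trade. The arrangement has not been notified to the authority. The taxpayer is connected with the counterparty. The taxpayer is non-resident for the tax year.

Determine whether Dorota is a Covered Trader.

Yes

Under section 10: the taxpayer has not made a valid election under the simplified scheme? yes; or the arrangement has been notified to the authority? no. So the taxpayer is a Provisional Trader.
Under section 5: the taxpayer carries on a trade? yes; or the disposal is of a chargeable asset? no; or the taxpayer controls the paying entity? yes. So the taxpayer is an Approved Taxpayer.
Under section 9: Provisional Trader (section 10)? yes; and Approved Taxpayer (section 5)? yes. So the taxpayer is a Supervised Trader.
Under section 7: the taxpayer is registered for indirect tax? no; and the taxpayer carries on a trade? yes. So the taxpayer is not a Class-R Filer.
Under section 6: Class-R Filer (section 7)? no; the taxpayer is registered for indirect tax? no; the taxpayer does not keep adequate books and records? yes — 1 of 3 hold (need ≥2) → not satisfied.
Under section 1: Supervised Trader (section 9)? yes; and Reportable Person (section 6)? no. So the taxpayer is not an Accredited Taxpayer.
Under section 8: the taxpayer is resident for the tax year? no; the taxpayer keeps adequate books and records? no; the taxpayer is connected with the counterparty? yes — 1 of 3 hold (need ≥2) → not satisfied.
Under section 2: the taxpayer has made a valid election under the simplified scheme? no; or the taxpayer controls the paying entity? yes. So the taxpayer is a Tier I Resident.
Under section 3: Supervised Taxpayer (section 8)? no; Tier I Resident (section 2)? yes; the taxpayer carries on a trade? yes — 2 of 3 hold (need ≥2) → satisfied.
Under section 12: not an Accredited Taxpayer (section 1)? yes; and Standard Resident (section 3)? yes. So the taxpayer is a Covered Trader.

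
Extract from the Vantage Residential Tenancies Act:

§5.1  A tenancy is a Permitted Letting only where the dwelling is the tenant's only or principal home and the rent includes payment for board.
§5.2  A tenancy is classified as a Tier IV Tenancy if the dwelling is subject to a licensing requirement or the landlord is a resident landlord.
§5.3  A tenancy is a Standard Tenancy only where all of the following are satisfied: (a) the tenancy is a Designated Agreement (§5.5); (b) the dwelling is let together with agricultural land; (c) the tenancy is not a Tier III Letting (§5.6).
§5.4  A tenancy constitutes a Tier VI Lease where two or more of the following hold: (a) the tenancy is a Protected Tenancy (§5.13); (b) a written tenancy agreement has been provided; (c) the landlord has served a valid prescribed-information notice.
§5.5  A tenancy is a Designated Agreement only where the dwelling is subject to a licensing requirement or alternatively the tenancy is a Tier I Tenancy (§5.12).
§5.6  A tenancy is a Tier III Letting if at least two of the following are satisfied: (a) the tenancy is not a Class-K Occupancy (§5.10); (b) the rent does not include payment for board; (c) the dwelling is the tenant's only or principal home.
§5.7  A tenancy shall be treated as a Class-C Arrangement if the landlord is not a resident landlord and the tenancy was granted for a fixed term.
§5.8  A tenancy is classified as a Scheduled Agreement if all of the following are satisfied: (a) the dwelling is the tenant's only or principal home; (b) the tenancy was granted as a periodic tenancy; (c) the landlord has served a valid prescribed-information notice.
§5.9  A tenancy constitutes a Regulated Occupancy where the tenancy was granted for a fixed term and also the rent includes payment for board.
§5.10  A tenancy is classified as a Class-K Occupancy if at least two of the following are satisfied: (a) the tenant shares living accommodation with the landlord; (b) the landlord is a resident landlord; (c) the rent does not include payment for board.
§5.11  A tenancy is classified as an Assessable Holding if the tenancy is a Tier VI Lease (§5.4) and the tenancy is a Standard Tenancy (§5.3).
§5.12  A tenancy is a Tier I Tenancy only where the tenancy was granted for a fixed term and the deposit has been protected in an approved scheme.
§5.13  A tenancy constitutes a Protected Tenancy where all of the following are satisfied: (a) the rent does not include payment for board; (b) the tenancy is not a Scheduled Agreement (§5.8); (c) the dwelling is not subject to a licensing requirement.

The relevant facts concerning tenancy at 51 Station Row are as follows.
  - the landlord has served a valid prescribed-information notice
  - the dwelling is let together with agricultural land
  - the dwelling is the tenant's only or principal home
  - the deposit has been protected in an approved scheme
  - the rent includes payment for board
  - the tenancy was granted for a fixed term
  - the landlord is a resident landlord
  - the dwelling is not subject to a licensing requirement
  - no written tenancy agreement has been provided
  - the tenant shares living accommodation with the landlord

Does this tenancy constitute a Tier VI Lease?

§5.8 — Scheduled Agreement: [the dwelling is the tenant's only or principal home? yes] AND [the tenancy was granted as a periodic tenancy? no] AND [the landlord has served a valid prescribed-information notice? yes] → not satisfied.
§5.13 — Protected Tenancy: [the rent does not include payment for board? no] AND [not a Scheduled Agreement (§5.8)? yes] AND [the dwelling is not subject to a licensing requirement? yes] → not satisfied.
§5.4 — Tier VI Lease: Protected Tenancy (§5.13)? no; a written tenancy agreement has been provided? no; the landlord has served a valid prescribed-information notice? yes — 1 of 3 hold (need ≥2) → not satisfied.

No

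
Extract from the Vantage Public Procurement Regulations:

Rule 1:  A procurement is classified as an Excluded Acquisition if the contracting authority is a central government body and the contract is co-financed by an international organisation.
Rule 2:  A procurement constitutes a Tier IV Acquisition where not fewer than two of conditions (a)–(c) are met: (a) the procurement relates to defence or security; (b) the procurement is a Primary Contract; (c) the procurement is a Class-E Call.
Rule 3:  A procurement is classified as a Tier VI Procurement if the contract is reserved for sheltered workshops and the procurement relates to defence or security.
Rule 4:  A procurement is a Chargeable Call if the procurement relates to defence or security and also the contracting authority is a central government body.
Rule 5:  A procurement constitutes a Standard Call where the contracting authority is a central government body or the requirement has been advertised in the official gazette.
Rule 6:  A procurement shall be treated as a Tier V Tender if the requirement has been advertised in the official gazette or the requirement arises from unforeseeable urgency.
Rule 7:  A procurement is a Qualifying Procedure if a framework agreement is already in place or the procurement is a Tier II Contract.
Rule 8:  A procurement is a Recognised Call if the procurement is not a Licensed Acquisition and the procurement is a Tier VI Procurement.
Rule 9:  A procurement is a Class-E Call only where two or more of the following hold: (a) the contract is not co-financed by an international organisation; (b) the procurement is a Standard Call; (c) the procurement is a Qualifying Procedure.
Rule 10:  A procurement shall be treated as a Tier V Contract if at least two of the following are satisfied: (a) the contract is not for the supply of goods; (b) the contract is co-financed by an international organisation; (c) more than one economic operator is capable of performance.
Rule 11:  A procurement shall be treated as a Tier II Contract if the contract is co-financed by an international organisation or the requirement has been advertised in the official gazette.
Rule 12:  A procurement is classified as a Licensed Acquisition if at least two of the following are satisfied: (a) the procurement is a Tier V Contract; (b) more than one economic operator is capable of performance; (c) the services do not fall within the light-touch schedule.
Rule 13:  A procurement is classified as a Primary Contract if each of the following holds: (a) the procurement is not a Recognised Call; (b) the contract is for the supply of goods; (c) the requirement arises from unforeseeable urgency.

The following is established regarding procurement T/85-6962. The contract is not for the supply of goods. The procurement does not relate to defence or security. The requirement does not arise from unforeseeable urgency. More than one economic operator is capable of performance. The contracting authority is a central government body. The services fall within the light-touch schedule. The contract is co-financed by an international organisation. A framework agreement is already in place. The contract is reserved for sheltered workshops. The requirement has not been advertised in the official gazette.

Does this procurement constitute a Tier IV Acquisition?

No

Under rule 10: the contract is not for the supply of goods? yes; the contract is co-financed by an international organisation? yes; more than one economic operator is capable of performance? yes — 3 of 3 hold (need ≥2) → satisfied.
Under rule 12: Tier V Contract (rule 10)? yes; more than one economic operator is capable of performance? yes; the services do not fall within the light-touch schedule? no — 2 of 3 hold (need ≥2) → satisfied.
Under rule 3: the contract is reserved for sheltered workshops? yes; and the procurement relates to defence or security? no. So the procurement is not a Tier VI Procurement.
Under rule 8: not a Licensed Acquisition (rule 12)? no; and Tier VI Procurement (rule 3)? no. So the procurement is not a Recognised Call.
Under rule 13: not a Recognised Call (rule 8)? yes; and the contract is for the supply of goods? no; and the requirement arises from unforeseeable urgency? no. So the procurement is not a Primary Contract.
Under rule 5: the contracting authority is a central government body? yes; or the requirement has been advertised in the official gazette? no. So the procurement is a Standard Call.
Under rule 11: the contract is co-financed by an international organisation? yes; or the requirement has been advertised in the official gazette? no. So the procurement is a Tier II Contract.
Under rule 7: a framework agreement is already in place? yes; or Tier II Contract (rule 11)? yes. So the procurement is a Qualifying Procedure.
Under rule 9: the contract is not co-financed by an international organisation? no; Standard Call (rule 5)? yes; Qualifying Procedure (rule 7)? yes — 2 of 3 hold (need ≥2) → satisfied.
Under rule 2: the procurement relates to defence or security? no; Primary Contract (rule 13)? no; Class-E Call (rule 9)? yes — 1 of 3 hold (need ≥2) → not satisfied.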